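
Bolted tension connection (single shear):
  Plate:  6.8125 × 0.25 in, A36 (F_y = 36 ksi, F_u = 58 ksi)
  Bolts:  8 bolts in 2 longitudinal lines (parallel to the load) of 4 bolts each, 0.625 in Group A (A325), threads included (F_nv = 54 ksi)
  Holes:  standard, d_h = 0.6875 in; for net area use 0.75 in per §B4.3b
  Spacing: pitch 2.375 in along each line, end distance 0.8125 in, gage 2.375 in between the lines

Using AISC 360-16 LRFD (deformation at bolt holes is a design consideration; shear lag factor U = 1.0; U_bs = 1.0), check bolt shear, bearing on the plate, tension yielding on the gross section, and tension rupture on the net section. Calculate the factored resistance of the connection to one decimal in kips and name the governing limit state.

55.2 kips (gross-section yield governs)

Bolt shear: A_b = π(0.625)²/4 = 0.3068 in². φR_n = 0.75 × 54 × 0.3068 × 8 × 1 = 99.4 kips.
Bearing (0.25 in plate, F_u = 58 ksi): end bolts L_c = 0.8125 − 0.6875/2 = 0.46875, R_n = min(1.2×0.46875×0.25×58, 2.4×0.625×0.25×58) = 8.1563 kips/bolt; interior L_c = 2.375 − 0.6875 = 1.6875, R_n = 21.75 kips/bolt. φR_n = 0.75 × (2×8.1563 + 6×21.75) = 110.1 kips.
Tension yield (gross): A_g = 6.8125×0.25 = 1.7031 in². φR_n = 0.90 × 36 × 1.7031 = 55.2 kips.
Tension rupture (net): A_n = (6.8125 − 2×0.75)×0.25 = 1.3281 in² (U = 1.0, A_e = A_n). φR_n = 0.75 × 58 × 1.3281 = 57.8 kips.
Governing: min(99.4, 110.1, 55.2, 57.8) = 55.2 kips → gross-section yield.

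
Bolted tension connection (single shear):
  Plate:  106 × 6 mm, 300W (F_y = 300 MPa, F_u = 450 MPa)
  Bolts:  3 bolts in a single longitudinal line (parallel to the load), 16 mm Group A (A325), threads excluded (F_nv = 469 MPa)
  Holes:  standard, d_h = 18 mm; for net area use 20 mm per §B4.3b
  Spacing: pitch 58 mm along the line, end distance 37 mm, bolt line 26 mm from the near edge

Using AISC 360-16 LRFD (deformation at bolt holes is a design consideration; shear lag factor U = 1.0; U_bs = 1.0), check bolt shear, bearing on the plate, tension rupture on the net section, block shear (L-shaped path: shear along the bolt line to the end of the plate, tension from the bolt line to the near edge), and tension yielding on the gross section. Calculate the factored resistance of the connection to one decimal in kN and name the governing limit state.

Bolt shear: A_b = π(16)²/4 = 201.06 mm². φR_n = 0.75 × 469 × 201.06 × 3 × 1 = 212.2 kN.
Bearing (6 mm plate, F_u = 450 MPa): end bolts L_c = 37 − 18/2 = 28, R_n = min(1.2×28×6×450, 2.4×16×6×450) = 90.72 kN/bolt; interior L_c = 58 − 18 = 40, R_n = 103.68 kN/bolt. φR_n = 0.75 × (1×90.72 + 2×103.68) = 223.6 kN.
Tension rupture (net): A_n = (106 − 1×20)×6 = 516 mm² (U = 1.0, A_e = A_n). φR_n = 0.75 × 450 × 516 = 174.2 kN.
Block shear: shear path 1×[37+2×58] = 1×153 mm, A_gv = 918, A_nv = 1×(153 − 2.5×20)×6 = 618 mm²; tension to near edge: (26 − 0.5×20)×6 = 96 mm². R_n = min(0.6×450×618, 0.6×300×918) + 1.0×450×96 = min(166.86, 165.24) + 43.2 = 208.44 kN. φR_n = 0.75 × 208.44 = 156.3 kN.
Tension yield (gross): A_g = 106×6 = 636 mm². φR_n = 0.90 × 300 × 636 = 171.7 kN.
Governing: min(212.2, 223.6, 174.2, 156.3, 171.7) = 156.3 kN → block shear.

156.3 kN (block shear governs)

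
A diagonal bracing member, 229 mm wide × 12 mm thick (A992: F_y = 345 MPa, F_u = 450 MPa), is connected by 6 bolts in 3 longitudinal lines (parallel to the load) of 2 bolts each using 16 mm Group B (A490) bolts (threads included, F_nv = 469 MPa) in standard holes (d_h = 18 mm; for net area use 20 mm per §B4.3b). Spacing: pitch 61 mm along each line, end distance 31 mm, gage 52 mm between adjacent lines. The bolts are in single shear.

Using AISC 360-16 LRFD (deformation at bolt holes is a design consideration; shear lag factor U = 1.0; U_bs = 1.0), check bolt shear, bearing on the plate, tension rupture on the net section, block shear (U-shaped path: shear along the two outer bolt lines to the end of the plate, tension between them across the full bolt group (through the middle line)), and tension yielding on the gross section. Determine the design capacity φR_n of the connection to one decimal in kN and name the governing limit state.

Bolt shear: A_b = π(16)²/4 = 201.06 mm². φR_n = 0.75 × 469 × 201.06 × 6 × 1 = 424.3 kN.
Bearing (12 mm plate, F_u = 450 MPa): end bolts L_c = 31 − 18/2 = 22, R_n = min(1.2×22×12×450, 2.4×16×12×450) = 142.56 kN/bolt; interior L_c = 61 − 18 = 43, R_n = 207.36 kN/bolt. φR_n = 0.75 × (3×142.56 + 3×207.36) = 787.3 kN.
Tension rupture (net): A_n = (229 − 3×20)×12 = 2028 mm² (U = 1.0, A_e = A_n). φR_n = 0.75 × 450 × 2028 = 684.5 kN.
Block shear: shear path 2×[31+1×61] = 2×92 mm, A_gv = 2208, A_nv = 2×(92 − 1.5×20)×12 = 1488 mm²; tension across gage: (104 − 2×20)×12 = 768 mm². R_n = min(0.6×450×1488, 0.6×345×2208) + 1.0×450×768 = min(401.76, 457.06) + 345.6 = 747.36 kN. φR_n = 0.75 × 747.36 = 560.5 kN.
Tension yield (gross): A_g = 229×12 = 2748 mm². φR_n = 0.90 × 345 × 2748 = 853.3 kN.
Governing: min(424.3, 787.3, 684.5, 560.5, 853.3) = 424.3 kN → bolt shear.

424.3 kN (bolt shear governs)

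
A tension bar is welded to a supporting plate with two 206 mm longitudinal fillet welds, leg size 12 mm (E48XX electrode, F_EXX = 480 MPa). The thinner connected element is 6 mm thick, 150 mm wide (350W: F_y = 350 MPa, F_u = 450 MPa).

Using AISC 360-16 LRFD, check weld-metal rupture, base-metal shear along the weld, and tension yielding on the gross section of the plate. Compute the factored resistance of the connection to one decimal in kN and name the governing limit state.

Weld metal: throat = 0.707×12 = 8.484 mm, L = 2×206 = 412 mm. φR_n = 0.75 × 0.6 × 480 × 8.484 × 412 = 755.0 kN.
Base metal shear (6 mm plate): yield φR_n = 1.0×0.6×350×6×412 = 519.1 kN; rupture φR_n = 0.75×0.6×450×6×412 = 500.6 kN; take 500.6 kN (rupture).
Tension yield (gross): A_g = 150×6 = 900 mm². φR_n = 0.90 × 350 × 900 = 283.5 kN.
Governing: min(755.0, 500.6, 283.5) = 283.5 kN → gross-section yield.

283.5 kN (gross-section yield governs)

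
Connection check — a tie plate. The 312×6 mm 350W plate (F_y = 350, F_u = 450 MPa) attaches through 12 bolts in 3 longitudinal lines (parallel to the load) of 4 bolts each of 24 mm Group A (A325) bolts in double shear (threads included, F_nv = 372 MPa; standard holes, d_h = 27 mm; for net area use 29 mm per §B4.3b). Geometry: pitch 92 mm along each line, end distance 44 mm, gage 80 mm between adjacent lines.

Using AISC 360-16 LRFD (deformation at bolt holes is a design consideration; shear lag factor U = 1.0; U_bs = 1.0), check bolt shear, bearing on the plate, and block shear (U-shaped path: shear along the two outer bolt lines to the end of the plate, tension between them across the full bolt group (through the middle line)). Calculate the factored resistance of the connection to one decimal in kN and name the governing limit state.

737.5 kN (block shear governs)

Bolt shear: A_b = π(24)²/4 = 452.39 mm². φR_n = 0.75 × 372 × 452.39 × 12 × 2 = 3029.2 kN.
Bearing (6 mm plate, F_u = 450 MPa): end bolts L_c = 44 − 27/2 = 30.5, R_n = min(1.2×30.5×6×450, 2.4×24×6×450) = 98.82 kN/bolt; interior L_c = 92 − 27 = 65, R_n = 155.52 kN/bolt. φR_n = 0.75 × (3×98.82 + 9×155.52) = 1272.1 kN.
Block shear: shear path 2×[44+3×92] = 2×320 mm, A_gv = 3840, A_nv = 2×(320 − 3.5×29)×6 = 2622 mm²; tension across gage: (160 − 2×29)×6 = 612 mm². R_n = min(0.6×450×2622, 0.6×350×3840) + 1.0×450×612 = min(707.94, 806.4) + 275.4 = 983.34 kN. φR_n = 0.75 × 983.34 = 737.5 kN.
Governing: min(3029.2, 1272.1, 737.5) = 737.5 kN → block shear.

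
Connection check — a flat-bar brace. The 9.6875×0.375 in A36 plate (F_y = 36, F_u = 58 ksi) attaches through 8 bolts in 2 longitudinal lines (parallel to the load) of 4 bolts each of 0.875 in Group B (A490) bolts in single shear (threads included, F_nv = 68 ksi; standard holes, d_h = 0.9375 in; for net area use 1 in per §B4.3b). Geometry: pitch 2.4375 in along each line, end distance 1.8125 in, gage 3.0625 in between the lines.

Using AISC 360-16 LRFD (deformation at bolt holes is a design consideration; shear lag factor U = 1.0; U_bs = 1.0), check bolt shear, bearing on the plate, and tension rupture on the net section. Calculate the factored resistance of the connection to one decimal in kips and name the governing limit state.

125.4 kips (net-section rupture governs)

Bolt shear: A_b = π(0.875)²/4 = 0.60132 in². φR_n = 0.75 × 68 × 0.60132 × 8 × 1 = 245.3 kips.
Bearing (0.375 in plate, F_u = 58 ksi): end bolts L_c = 1.8125 − 0.9375/2 = 1.34375, R_n = min(1.2×1.34375×0.375×58, 2.4×0.875×0.375×58) = 35.072 kips/bolt; interior L_c = 2.4375 − 0.9375 = 1.5, R_n = 39.15 kips/bolt. φR_n = 0.75 × (2×35.072 + 6×39.15) = 228.8 kips.
Tension rupture (net): A_n = (9.6875 − 2×1)×0.375 = 2.8828 in² (U = 1.0, A_e = A_n). φR_n = 0.75 × 58 × 2.8828 = 125.4 kips.
Governing: min(245.3, 228.8, 125.4) = 125.4 kips → net-section rupture.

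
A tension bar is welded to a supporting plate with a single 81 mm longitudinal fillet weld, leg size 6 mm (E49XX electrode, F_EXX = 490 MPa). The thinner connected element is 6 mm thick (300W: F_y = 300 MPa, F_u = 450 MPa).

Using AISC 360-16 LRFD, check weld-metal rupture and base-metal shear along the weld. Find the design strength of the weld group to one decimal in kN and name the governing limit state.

75.8 kN (weld metal governs)

Weld metal: throat = 0.707×6 = 4.242 mm, L = 81 mm. φR_n = 0.75 × 0.6 × 490 × 4.242 × 81 = 75.8 kN.
Base metal shear (6 mm plate): yield φR_n = 1.0×0.6×300×6×81 = 87.5 kN; rupture φR_n = 0.75×0.6×450×6×81 = 98.4 kN; take 87.5 kN (yield).
Governing: min(75.8, 87.5) = 75.8 kN → weld metal.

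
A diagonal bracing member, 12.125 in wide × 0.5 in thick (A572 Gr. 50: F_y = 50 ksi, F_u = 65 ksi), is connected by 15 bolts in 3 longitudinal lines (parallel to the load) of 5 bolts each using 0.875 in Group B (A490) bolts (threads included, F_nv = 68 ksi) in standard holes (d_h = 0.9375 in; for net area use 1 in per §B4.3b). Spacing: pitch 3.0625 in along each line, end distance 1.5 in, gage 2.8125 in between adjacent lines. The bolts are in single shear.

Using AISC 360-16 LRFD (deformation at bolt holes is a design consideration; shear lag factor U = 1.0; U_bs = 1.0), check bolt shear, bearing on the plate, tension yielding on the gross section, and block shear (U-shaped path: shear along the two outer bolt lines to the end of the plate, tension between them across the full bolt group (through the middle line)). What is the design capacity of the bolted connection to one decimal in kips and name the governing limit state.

Bolt shear: A_b = π(0.875)²/4 = 0.60132 in². φR_n = 0.75 × 68 × 0.60132 × 15 × 1 = 460.0 kips.
Bearing (0.5 in plate, F_u = 65 ksi): end bolts L_c = 1.5 − 0.9375/2 = 1.03125, R_n = min(1.2×1.03125×0.5×65, 2.4×0.875×0.5×65) = 40.219 kips/bolt; interior L_c = 3.0625 − 0.9375 = 2.125, R_n = 68.25 kips/bolt. φR_n = 0.75 × (3×40.219 + 12×68.25) = 704.7 kips.
Tension yield (gross): A_g = 12.125×0.5 = 6.0625 in². φR_n = 0.90 × 50 × 6.0625 = 272.8 kips.
Block shear: shear path 2×[1.5+4×3.0625] = 2×13.75 in, A_gv = 13.75, A_nv = 2×(13.75 − 4.5×1)×0.5 = 9.25 in²; tension across gage: (5.625 − 2×1)×0.5 = 1.8125 in². R_n = min(0.6×65×9.25, 0.6×50×13.75) + 1.0×65×1.8125 = min(360.75, 412.5) + 117.81 = 478.56 kips. φR_n = 0.75 × 478.56 = 358.9 kips.
Governing: min(460.0, 704.7, 272.8, 358.9) = 272.8 kips → gross-section yield.

272.8 kips (gross-section yield governs)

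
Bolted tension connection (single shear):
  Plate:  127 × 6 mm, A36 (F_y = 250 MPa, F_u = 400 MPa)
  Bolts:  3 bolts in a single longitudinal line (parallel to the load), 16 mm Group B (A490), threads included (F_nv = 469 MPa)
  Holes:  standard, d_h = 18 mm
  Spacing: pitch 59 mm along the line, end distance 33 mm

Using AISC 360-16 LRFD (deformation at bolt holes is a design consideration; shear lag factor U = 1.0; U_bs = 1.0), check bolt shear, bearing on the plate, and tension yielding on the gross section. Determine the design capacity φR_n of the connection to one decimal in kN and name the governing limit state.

Bolt shear: A_b = π(16)²/4 = 201.06 mm². φR_n = 0.75 × 469 × 201.06 × 3 × 1 = 212.2 kN.
Bearing (6 mm plate, F_u = 400 MPa): end bolts L_c = 33 − 18/2 = 24, R_n = min(1.2×24×6×400, 2.4×16×6×400) = 69.12 kN/bolt; interior L_c = 59 − 18 = 41, R_n = 92.16 kN/bolt. φR_n = 0.75 × (1×69.12 + 2×92.16) = 190.1 kN.
Tension yield (gross): A_g = 127×6 = 762 mm². φR_n = 0.90 × 250 × 762 = 171.5 kN.
Governing: min(212.2, 190.1, 171.5) = 171.5 kN → gross-section yield.

171.5 kN (gross-section yield governs)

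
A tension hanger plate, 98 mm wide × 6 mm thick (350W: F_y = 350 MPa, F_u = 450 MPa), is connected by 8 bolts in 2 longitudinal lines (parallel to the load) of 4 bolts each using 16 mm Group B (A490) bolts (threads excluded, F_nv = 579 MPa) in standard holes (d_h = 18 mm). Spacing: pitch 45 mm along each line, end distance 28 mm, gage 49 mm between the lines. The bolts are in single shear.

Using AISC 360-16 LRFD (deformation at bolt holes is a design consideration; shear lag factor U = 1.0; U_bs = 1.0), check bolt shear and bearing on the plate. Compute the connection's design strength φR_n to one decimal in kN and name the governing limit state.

486.0 kN (bearing governs)

Bolt shear: A_b = π(16)²/4 = 201.06 mm². φR_n = 0.75 × 579 × 201.06 × 8 × 1 = 698.5 kN.
Bearing (6 mm plate, F_u = 450 MPa): end bolts L_c = 28 − 18/2 = 19, R_n = min(1.2×19×6×450, 2.4×16×6×450) = 61.56 kN/bolt; interior L_c = 45 − 18 = 27, R_n = 87.48 kN/bolt. φR_n = 0.75 × (2×61.56 + 6×87.48) = 486.0 kN.
Governing: min(698.5, 486.0) = 486.0 kN → bearing.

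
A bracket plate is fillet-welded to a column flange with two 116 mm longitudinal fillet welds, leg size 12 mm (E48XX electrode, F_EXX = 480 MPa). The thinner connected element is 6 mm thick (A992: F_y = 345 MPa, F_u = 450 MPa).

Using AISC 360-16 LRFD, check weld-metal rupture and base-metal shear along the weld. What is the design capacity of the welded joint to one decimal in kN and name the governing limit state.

281.9 kN (base-metal shear governs)

Weld metal: throat = 0.707×12 = 8.484 mm, L = 2×116 = 232 mm. φR_n = 0.75 × 0.6 × 480 × 8.484 × 232 = 425.2 kN.
Base metal shear (6 mm plate): yield φR_n = 1.0×0.6×345×6×232 = 288.1 kN; rupture φR_n = 0.75×0.6×450×6×232 = 281.9 kN; take 281.9 kN (rupture).
Governing: min(425.2, 281.9) = 281.9 kN → base-metal shear.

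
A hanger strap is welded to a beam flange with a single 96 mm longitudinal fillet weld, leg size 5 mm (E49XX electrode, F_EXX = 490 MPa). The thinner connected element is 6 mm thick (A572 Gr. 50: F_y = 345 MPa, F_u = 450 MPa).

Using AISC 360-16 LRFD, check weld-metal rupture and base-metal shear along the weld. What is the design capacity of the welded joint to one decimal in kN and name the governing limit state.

Weld metal: throat = 0.707×5 = 3.535 mm, L = 96 mm. φR_n = 0.75 × 0.6 × 490 × 3.535 × 96 = 74.8 kN.
Base metal shear (6 mm plate): yield φR_n = 1.0×0.6×345×6×96 = 119.2 kN; rupture φR_n = 0.75×0.6×450×6×96 = 116.6 kN; take 116.6 kN (rupture).
Governing: min(74.8, 116.6) = 74.8 kN → weld metal.

74.8 kN (weld metal governs)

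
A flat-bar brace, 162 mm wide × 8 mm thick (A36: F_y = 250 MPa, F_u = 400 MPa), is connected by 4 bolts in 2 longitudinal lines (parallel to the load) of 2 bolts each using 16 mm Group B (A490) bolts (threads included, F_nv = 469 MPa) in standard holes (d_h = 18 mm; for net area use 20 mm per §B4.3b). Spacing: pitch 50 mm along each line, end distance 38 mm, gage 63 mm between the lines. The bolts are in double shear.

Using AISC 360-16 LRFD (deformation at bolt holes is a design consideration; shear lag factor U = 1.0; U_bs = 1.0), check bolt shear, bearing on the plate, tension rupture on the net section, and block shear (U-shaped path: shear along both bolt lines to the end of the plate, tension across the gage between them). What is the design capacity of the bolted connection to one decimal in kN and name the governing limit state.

261.6 kN (block shear governs)

Bolt shear: A_b = π(16)²/4 = 201.06 mm². φR_n = 0.75 × 469 × 201.06 × 4 × 2 = 565.8 kN.
Bearing (8 mm plate, F_u = 400 MPa): end bolts L_c = 38 − 18/2 = 29, R_n = min(1.2×29×8×400, 2.4×16×8×400) = 111.36 kN/bolt; interior L_c = 50 − 18 = 32, R_n = 122.88 kN/bolt. φR_n = 0.75 × (2×111.36 + 2×122.88) = 351.4 kN.
Tension rupture (net): A_n = (162 − 2×20)×8 = 976 mm² (U = 1.0, A_e = A_n). φR_n = 0.75 × 400 × 976 = 292.8 kN.
Block shear: shear path 2×[38+1×50] = 2×88 mm, A_gv = 1408, A_nv = 2×(88 − 1.5×20)×8 = 928 mm²; tension across gage: (63 − 1×20)×8 = 344 mm². R_n = min(0.6×400×928, 0.6×250×1408) + 1.0×400×344 = min(222.72, 211.2) + 137.6 = 348.8 kN. φR_n = 0.75 × 348.8 = 261.6 kN.
Governing: min(565.8, 351.4, 292.8, 261.6) = 261.6 kN → block shear.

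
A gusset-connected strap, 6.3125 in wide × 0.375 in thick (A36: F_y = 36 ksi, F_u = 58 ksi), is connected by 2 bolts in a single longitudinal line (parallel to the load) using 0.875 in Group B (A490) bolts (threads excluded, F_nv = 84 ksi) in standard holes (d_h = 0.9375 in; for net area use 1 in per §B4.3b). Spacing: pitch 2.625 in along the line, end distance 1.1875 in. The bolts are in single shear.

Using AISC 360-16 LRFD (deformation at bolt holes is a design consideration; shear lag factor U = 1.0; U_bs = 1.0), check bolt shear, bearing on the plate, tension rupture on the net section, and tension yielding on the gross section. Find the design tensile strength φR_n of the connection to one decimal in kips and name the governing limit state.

Bolt shear: A_b = π(0.875)²/4 = 0.60132 in². φR_n = 0.75 × 84 × 0.60132 × 2 × 1 = 75.8 kips.
Bearing (0.375 in plate, F_u = 58 ksi): end bolts L_c = 1.1875 − 0.9375/2 = 0.71875, R_n = min(1.2×0.71875×0.375×58, 2.4×0.875×0.375×58) = 18.759 kips/bolt; interior L_c = 2.625 − 0.9375 = 1.6875, R_n = 44.044 kips/bolt. φR_n = 0.75 × (1×18.759 + 1×44.044) = 47.1 kips.
Tension rupture (net): A_n = (6.3125 − 1×1)×0.375 = 1.9922 in² (U = 1.0, A_e = A_n). φR_n = 0.75 × 58 × 1.9922 = 86.7 kips.
Tension yield (gross): A_g = 6.3125×0.375 = 2.3672 in². φR_n = 0.90 × 36 × 2.3672 = 76.7 kips.
Governing: min(75.8, 47.1, 86.7, 76.7) = 47.1 kips → bearing.

47.1 kips (bearing governs)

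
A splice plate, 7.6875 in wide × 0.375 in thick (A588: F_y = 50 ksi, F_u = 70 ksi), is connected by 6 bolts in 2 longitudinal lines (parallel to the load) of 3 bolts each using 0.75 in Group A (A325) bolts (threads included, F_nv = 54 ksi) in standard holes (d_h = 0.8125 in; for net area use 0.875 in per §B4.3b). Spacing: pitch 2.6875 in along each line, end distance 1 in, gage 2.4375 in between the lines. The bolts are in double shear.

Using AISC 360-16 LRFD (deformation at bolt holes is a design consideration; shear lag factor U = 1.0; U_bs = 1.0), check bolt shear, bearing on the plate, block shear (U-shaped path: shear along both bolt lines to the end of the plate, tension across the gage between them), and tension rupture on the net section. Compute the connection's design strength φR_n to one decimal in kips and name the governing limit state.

Bolt shear: A_b = π(0.75)²/4 = 0.44179 in². φR_n = 0.75 × 54 × 0.44179 × 6 × 2 = 214.7 kips.
Bearing (0.375 in plate, F_u = 70 ksi): end bolts L_c = 1 − 0.8125/2 = 0.59375, R_n = min(1.2×0.59375×0.375×70, 2.4×0.75×0.375×70) = 18.703 kips/bolt; interior L_c = 2.6875 − 0.8125 = 1.875, R_n = 47.25 kips/bolt. φR_n = 0.75 × (2×18.703 + 4×47.25) = 169.8 kips.
Block shear: shear path 2×[1+2×2.6875] = 2×6.375 in, A_gv = 4.7813, A_nv = 2×(6.375 − 2.5×0.875)×0.375 = 3.1406 in²; tension across gage: (2.4375 − 1×0.875)×0.375 = 0.58594 in². R_n = min(0.6×70×3.1406, 0.6×50×4.7813) + 1.0×70×0.58594 = min(131.91, 143.44) + 41.016 = 172.93 kips. φR_n = 0.75 × 172.93 = 129.7 kips.
Tension rupture (net): A_n = (7.6875 − 2×0.875)×0.375 = 2.2266 in² (U = 1.0, A_e = A_n). φR_n = 0.75 × 70 × 2.2266 = 116.9 kips.
Governing: min(214.7, 169.8, 129.7, 116.9) = 116.9 kips → net-section rupture.

116.9 kips (net-section rupture governs)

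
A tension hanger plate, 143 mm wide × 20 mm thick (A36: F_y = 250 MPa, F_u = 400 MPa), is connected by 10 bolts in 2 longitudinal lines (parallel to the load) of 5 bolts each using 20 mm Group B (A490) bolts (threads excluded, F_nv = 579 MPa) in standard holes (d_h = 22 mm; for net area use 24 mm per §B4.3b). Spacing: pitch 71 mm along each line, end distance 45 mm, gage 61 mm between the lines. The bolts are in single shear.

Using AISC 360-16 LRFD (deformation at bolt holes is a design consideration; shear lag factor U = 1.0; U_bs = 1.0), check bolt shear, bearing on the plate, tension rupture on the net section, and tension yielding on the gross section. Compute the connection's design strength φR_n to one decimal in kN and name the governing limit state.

Bolt shear: A_b = π(20)²/4 = 314.16 mm². φR_n = 0.75 × 579 × 314.16 × 10 × 1 = 1364.2 kN.
Bearing (20 mm plate, F_u = 400 MPa): end bolts L_c = 45 − 22/2 = 34, R_n = min(1.2×34×20×400, 2.4×20×20×400) = 326.4 kN/bolt; interior L_c = 71 − 22 = 49, R_n = 384 kN/bolt. φR_n = 0.75 × (2×326.4 + 8×384) = 2793.6 kN.
Tension rupture (net): A_n = (143 − 2×24)×20 = 1900 mm² (U = 1.0, A_e = A_n). φR_n = 0.75 × 400 × 1900 = 570.0 kN.
Tension yield (gross): A_g = 143×20 = 2860 mm². φR_n = 0.90 × 250 × 2860 = 643.5 kN.
Governing: min(1364.2, 2793.6, 570.0, 643.5) = 570.0 kN → net-section rupture.

570.0 kN (net-section rupture governs)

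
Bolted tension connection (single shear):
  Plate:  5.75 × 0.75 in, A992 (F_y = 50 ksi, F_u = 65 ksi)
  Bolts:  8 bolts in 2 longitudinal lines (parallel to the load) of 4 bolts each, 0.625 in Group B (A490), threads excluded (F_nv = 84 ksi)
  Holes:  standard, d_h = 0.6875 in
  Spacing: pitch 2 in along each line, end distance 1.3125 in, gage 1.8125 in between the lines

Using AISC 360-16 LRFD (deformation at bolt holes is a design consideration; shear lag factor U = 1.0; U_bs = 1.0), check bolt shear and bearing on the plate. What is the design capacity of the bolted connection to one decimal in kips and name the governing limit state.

Bolt shear: A_b = π(0.625)²/4 = 0.3068 in². φR_n = 0.75 × 84 × 0.3068 × 8 × 1 = 154.6 kips.
Bearing (0.75 in plate, F_u = 65 ksi): end bolts L_c = 1.3125 − 0.6875/2 = 0.96875, R_n = min(1.2×0.96875×0.75×65, 2.4×0.625×0.75×65) = 56.672 kips/bolt; interior L_c = 2 − 0.6875 = 1.3125, R_n = 73.125 kips/bolt. φR_n = 0.75 × (2×56.672 + 6×73.125) = 414.1 kips.
Governing: min(154.6, 414.1) = 154.6 kips → bolt shear.

154.6 kips (bolt shear governs)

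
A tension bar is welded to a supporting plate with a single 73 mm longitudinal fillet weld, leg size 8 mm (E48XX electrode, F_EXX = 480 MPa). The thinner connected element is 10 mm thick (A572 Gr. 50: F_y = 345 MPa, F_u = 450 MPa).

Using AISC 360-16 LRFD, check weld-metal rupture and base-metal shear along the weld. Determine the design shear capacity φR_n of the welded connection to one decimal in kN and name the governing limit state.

89.2 kN (weld metal governs)

Weld metal: throat = 0.707×8 = 5.656 mm, L = 73 mm. φR_n = 0.75 × 0.6 × 480 × 5.656 × 73 = 89.2 kN.
Base metal shear (10 mm plate): yield φR_n = 1.0×0.6×345×10×73 = 151.1 kN; rupture φR_n = 0.75×0.6×450×10×73 = 147.8 kN; take 147.8 kN (rupture).
Governing: min(89.2, 147.8) = 89.2 kN → weld metal.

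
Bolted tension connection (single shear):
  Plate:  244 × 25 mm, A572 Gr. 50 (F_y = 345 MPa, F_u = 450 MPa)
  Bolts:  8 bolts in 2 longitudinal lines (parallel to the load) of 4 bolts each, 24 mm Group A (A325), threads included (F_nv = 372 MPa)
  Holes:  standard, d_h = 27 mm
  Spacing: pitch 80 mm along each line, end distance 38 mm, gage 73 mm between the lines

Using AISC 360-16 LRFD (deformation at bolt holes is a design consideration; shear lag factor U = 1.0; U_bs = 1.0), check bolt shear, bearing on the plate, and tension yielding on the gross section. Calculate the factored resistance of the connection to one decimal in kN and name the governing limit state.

Bolt shear: A_b = π(24)²/4 = 452.39 mm². φR_n = 0.75 × 372 × 452.39 × 8 × 1 = 1009.7 kN.
Bearing (25 mm plate, F_u = 450 MPa): end bolts L_c = 38 − 27/2 = 24.5, R_n = min(1.2×24.5×25×450, 2.4×24×25×450) = 330.75 kN/bolt; interior L_c = 80 − 27 = 53, R_n = 648 kN/bolt. φR_n = 0.75 × (2×330.75 + 6×648) = 3412.1 kN.
Tension yield (gross): A_g = 244×25 = 6100 mm². φR_n = 0.90 × 345 × 6100 = 1894.1 kN.
Governing: min(1009.7, 3412.1, 1894.1) = 1009.7 kN → bolt shear.

1009.7 kN (bolt shear governs)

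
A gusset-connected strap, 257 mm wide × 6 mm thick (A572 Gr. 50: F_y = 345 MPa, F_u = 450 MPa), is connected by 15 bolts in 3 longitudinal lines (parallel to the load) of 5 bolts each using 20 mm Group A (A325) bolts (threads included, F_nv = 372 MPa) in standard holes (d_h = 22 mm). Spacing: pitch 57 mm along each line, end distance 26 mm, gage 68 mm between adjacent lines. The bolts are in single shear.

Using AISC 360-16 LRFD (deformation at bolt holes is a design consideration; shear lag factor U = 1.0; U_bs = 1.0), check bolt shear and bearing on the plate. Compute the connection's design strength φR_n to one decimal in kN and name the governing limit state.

Bolt shear: A_b = π(20)²/4 = 314.16 mm². φR_n = 0.75 × 372 × 314.16 × 15 × 1 = 1314.8 kN.
Bearing (6 mm plate, F_u = 450 MPa): end bolts L_c = 26 − 22/2 = 15, R_n = min(1.2×15×6×450, 2.4×20×6×450) = 48.6 kN/bolt; interior L_c = 57 − 22 = 35, R_n = 113.4 kN/bolt. φR_n = 0.75 × (3×48.6 + 12×113.4) = 1130.0 kN.
Governing: min(1314.8, 1130.0) = 1130.0 kN → bearing.

1130.0 kN (bearing governs)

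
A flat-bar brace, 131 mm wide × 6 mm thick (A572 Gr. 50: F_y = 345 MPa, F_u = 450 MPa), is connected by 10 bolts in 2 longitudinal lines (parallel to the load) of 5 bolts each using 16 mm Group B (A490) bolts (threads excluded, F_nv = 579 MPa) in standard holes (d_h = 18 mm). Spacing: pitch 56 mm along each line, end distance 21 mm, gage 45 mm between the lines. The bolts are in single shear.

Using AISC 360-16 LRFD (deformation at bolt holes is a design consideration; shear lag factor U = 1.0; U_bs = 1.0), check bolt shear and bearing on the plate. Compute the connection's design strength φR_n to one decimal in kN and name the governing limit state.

Bolt shear: A_b = π(16)²/4 = 201.06 mm². φR_n = 0.75 × 579 × 201.06 × 10 × 1 = 873.1 kN.
Bearing (6 mm plate, F_u = 450 MPa): end bolts L_c = 21 − 18/2 = 12, R_n = min(1.2×12×6×450, 2.4×16×6×450) = 38.88 kN/bolt; interior L_c = 56 − 18 = 38, R_n = 103.68 kN/bolt. φR_n = 0.75 × (2×38.88 + 8×103.68) = 680.4 kN.
Governing: min(873.1, 680.4) = 680.4 kN → bearing.

680.4 kN (bearing governs)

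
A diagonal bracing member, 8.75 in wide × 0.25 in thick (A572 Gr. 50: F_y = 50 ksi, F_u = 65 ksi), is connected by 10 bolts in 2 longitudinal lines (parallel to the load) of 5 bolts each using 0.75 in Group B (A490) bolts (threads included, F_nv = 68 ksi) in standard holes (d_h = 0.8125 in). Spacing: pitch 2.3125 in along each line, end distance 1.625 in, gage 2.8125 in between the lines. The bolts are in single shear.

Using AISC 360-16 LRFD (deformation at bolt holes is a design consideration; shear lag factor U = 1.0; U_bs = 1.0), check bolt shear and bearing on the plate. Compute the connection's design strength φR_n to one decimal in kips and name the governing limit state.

Bolt shear: A_b = π(0.75)²/4 = 0.44179 in². φR_n = 0.75 × 68 × 0.44179 × 10 × 1 = 225.3 kips.
Bearing (0.25 in plate, F_u = 65 ksi): end bolts L_c = 1.625 − 0.8125/2 = 1.21875, R_n = min(1.2×1.21875×0.25×65, 2.4×0.75×0.25×65) = 23.766 kips/bolt; interior L_c = 2.3125 − 0.8125 = 1.5, R_n = 29.25 kips/bolt. φR_n = 0.75 × (2×23.766 + 8×29.25) = 211.1 kips.
Governing: min(225.3, 211.1) = 211.1 kips → bearing.

211.1 kips (bearing governs)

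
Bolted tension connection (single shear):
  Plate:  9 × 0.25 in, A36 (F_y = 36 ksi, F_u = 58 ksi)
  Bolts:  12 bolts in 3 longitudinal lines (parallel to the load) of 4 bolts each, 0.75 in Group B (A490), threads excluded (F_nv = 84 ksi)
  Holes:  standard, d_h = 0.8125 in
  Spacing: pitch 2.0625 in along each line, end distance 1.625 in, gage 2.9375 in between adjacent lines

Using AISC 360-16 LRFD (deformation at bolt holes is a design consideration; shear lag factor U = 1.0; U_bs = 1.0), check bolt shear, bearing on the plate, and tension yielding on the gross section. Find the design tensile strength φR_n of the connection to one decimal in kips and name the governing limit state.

Bolt shear: A_b = π(0.75)²/4 = 0.44179 in². φR_n = 0.75 × 84 × 0.44179 × 12 × 1 = 334.0 kips.
Bearing (0.25 in plate, F_u = 58 ksi): end bolts L_c = 1.625 − 0.8125/2 = 1.21875, R_n = min(1.2×1.21875×0.25×58, 2.4×0.75×0.25×58) = 21.206 kips/bolt; interior L_c = 2.0625 − 0.8125 = 1.25, R_n = 21.75 kips/bolt. φR_n = 0.75 × (3×21.206 + 9×21.75) = 194.5 kips.
Tension yield (gross): A_g = 9×0.25 = 2.25 in². φR_n = 0.90 × 36 × 2.25 = 72.9 kips.
Governing: min(334.0, 194.5, 72.9) = 72.9 kips → gross-section yield.

72.9 kips (gross-section yield governs)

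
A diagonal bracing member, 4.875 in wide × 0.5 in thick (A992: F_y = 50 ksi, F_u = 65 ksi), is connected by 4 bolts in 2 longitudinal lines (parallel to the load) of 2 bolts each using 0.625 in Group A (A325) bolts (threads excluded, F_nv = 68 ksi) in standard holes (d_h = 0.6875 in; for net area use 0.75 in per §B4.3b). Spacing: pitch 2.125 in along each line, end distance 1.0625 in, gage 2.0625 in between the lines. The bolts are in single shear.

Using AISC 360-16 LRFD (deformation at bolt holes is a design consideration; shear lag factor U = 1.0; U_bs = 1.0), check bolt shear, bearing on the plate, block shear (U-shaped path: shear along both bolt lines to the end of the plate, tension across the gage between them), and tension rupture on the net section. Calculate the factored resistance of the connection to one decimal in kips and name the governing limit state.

Bolt shear: A_b = π(0.625)²/4 = 0.3068 in². φR_n = 0.75 × 68 × 0.3068 × 4 × 1 = 62.6 kips.
Bearing (0.5 in plate, F_u = 65 ksi): end bolts L_c = 1.0625 − 0.6875/2 = 0.71875, R_n = min(1.2×0.71875×0.5×65, 2.4×0.625×0.5×65) = 28.031 kips/bolt; interior L_c = 2.125 − 0.6875 = 1.4375, R_n = 48.75 kips/bolt. φR_n = 0.75 × (2×28.031 + 2×48.75) = 115.2 kips.
Block shear: shear path 2×[1.0625+1×2.125] = 2×3.1875 in, A_gv = 3.1875, A_nv = 2×(3.1875 − 1.5×0.75)×0.5 = 2.0625 in²; tension across gage: (2.0625 − 1×0.75)×0.5 = 0.65625 in². R_n = min(0.6×65×2.0625, 0.6×50×3.1875) + 1.0×65×0.65625 = min(80.438, 95.625) + 42.656 = 123.09 kips. φR_n = 0.75 × 123.09 = 92.3 kips.
Tension rupture (net): A_n = (4.875 − 2×0.75)×0.5 = 1.6875 in² (U = 1.0, A_e = A_n). φR_n = 0.75 × 65 × 1.6875 = 82.3 kips.
Governing: min(62.6, 115.2, 92.3, 82.3) = 62.6 kips → bolt shear.

62.6 kips (bolt shear governs)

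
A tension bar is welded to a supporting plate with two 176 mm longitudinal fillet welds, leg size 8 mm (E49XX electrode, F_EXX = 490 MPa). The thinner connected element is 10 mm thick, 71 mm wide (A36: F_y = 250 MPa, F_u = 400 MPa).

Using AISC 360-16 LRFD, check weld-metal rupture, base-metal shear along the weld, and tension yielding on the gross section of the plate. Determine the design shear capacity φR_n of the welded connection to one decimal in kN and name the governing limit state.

159.8 kN (gross-section yield governs)

Weld metal: throat = 0.707×8 = 5.656 mm, L = 2×176 = 352 mm. φR_n = 0.75 × 0.6 × 490 × 5.656 × 352 = 439.0 kN.
Base metal shear (10 mm plate): yield φR_n = 1.0×0.6×250×10×352 = 528.0 kN; rupture φR_n = 0.75×0.6×400×10×352 = 633.6 kN; take 528.0 kN (yield).
Tension yield (gross): A_g = 71×10 = 710 mm². φR_n = 0.90 × 250 × 710 = 159.8 kN.
Governing: min(439.0, 528.0, 159.8) = 159.8 kN → gross-section yield.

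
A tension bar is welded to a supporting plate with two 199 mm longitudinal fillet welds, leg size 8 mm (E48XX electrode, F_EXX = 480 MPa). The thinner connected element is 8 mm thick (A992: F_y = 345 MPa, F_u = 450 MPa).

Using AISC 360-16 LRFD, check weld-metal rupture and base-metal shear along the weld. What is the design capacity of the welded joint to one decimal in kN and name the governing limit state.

486.2 kN (weld metal governs)

Weld metal: throat = 0.707×8 = 5.656 mm, L = 2×199 = 398 mm. φR_n = 0.75 × 0.6 × 480 × 5.656 × 398 = 486.2 kN.
Base metal shear (8 mm plate): yield φR_n = 1.0×0.6×345×8×398 = 659.1 kN; rupture φR_n = 0.75×0.6×450×8×398 = 644.8 kN; take 644.8 kN (rupture).
Governing: min(486.2, 644.8) = 486.2 kN → weld metal.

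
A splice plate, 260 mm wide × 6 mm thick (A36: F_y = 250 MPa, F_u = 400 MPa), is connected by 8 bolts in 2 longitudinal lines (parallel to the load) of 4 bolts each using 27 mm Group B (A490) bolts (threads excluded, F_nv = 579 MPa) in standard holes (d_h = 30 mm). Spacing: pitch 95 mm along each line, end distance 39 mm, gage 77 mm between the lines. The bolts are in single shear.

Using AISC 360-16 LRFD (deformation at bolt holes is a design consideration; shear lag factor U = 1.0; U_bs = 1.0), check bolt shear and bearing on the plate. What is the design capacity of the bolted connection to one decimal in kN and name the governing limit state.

803.5 kN (bearing governs)

Bolt shear: A_b = π(27)²/4 = 572.56 mm². φR_n = 0.75 × 579 × 572.56 × 8 × 1 = 1989.1 kN.
Bearing (6 mm plate, F_u = 400 MPa): end bolts L_c = 39 − 30/2 = 24, R_n = min(1.2×24×6×400, 2.4×27×6×400) = 69.12 kN/bolt; interior L_c = 95 − 30 = 65, R_n = 155.52 kN/bolt. φR_n = 0.75 × (2×69.12 + 6×155.52) = 803.5 kN.
Governing: min(1989.1, 803.5) = 803.5 kN → bearing.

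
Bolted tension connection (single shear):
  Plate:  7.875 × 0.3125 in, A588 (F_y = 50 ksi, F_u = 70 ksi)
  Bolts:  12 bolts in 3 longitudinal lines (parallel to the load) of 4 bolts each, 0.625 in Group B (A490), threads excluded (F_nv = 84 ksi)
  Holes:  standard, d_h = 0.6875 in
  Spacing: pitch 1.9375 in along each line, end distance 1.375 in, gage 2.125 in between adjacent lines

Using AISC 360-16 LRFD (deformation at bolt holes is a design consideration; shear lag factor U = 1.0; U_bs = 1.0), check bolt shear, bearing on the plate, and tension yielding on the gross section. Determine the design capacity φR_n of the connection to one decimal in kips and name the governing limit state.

Bolt shear: A_b = π(0.625)²/4 = 0.3068 in². φR_n = 0.75 × 84 × 0.3068 × 12 × 1 = 231.9 kips.
Bearing (0.3125 in plate, F_u = 70 ksi): end bolts L_c = 1.375 − 0.6875/2 = 1.03125, R_n = min(1.2×1.03125×0.3125×70, 2.4×0.625×0.3125×70) = 27.07 kips/bolt; interior L_c = 1.9375 − 0.6875 = 1.25, R_n = 32.813 kips/bolt. φR_n = 0.75 × (3×27.07 + 9×32.813) = 282.4 kips.
Tension yield (gross): A_g = 7.875×0.3125 = 2.4609 in². φR_n = 0.90 × 50 × 2.4609 = 110.7 kips.
Governing: min(231.9, 282.4, 110.7) = 110.7 kips → gross-section yield.

110.7 kips (gross-section yield governs)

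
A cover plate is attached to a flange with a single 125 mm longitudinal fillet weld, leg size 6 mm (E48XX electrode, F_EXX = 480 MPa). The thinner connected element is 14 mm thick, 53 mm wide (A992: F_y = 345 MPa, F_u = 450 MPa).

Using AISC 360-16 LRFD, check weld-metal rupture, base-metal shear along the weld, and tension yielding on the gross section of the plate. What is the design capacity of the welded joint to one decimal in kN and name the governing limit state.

Weld metal: throat = 0.707×6 = 4.242 mm, L = 125 mm. φR_n = 0.75 × 0.6 × 480 × 4.242 × 125 = 114.5 kN.
Base metal shear (14 mm plate): yield φR_n = 1.0×0.6×345×14×125 = 362.3 kN; rupture φR_n = 0.75×0.6×450×14×125 = 354.4 kN; take 354.4 kN (rupture).
Tension yield (gross): A_g = 53×14 = 742 mm². φR_n = 0.90 × 345 × 742 = 230.4 kN.
Governing: min(114.5, 354.4, 230.4) = 114.5 kN → weld metal.

114.5 kN (weld metal governs)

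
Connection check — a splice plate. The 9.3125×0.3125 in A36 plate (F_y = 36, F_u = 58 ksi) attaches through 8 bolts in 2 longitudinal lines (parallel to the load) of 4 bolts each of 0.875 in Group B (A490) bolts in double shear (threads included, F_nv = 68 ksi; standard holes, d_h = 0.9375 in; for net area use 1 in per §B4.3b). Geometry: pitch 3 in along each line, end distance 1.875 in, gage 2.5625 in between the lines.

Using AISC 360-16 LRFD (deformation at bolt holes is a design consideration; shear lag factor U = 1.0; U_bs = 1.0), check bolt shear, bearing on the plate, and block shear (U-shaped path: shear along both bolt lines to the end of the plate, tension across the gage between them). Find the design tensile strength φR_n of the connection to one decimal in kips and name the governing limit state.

131.3 kips (block shear governs)

Bolt shear: A_b = π(0.875)²/4 = 0.60132 in². φR_n = 0.75 × 68 × 0.60132 × 8 × 2 = 490.7 kips.
Bearing (0.3125 in plate, F_u = 58 ksi): end bolts L_c = 1.875 − 0.9375/2 = 1.40625, R_n = min(1.2×1.40625×0.3125×58, 2.4×0.875×0.3125×58) = 30.586 kips/bolt; interior L_c = 3 − 0.9375 = 2.0625, R_n = 38.063 kips/bolt. φR_n = 0.75 × (2×30.586 + 6×38.063) = 217.2 kips.
Block shear: shear path 2×[1.875+3×3] = 2×10.875 in, A_gv = 6.7969, A_nv = 2×(10.875 − 3.5×1)×0.3125 = 4.6094 in²; tension across gage: (2.5625 − 1×1)×0.3125 = 0.48828 in². R_n = min(0.6×58×4.6094, 0.6×36×6.7969) + 1.0×58×0.48828 = min(160.41, 146.81) + 28.32 = 175.13 kips. φR_n = 0.75 × 175.13 = 131.3 kips.
Governing: min(490.7, 217.2, 131.3) = 131.3 kips → block shear.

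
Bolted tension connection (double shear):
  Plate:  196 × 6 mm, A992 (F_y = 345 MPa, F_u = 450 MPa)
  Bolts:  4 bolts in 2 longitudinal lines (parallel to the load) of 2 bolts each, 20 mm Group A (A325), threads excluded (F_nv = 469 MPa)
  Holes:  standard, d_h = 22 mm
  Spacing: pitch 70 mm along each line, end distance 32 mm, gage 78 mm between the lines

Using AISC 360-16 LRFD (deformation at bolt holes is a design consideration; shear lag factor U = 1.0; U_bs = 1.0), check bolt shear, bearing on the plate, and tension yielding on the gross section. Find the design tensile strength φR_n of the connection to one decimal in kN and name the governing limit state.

296.5 kN (bearing governs)

Bolt shear: A_b = π(20)²/4 = 314.16 mm². φR_n = 0.75 × 469 × 314.16 × 4 × 2 = 884.0 kN.
Bearing (6 mm plate, F_u = 450 MPa): end bolts L_c = 32 − 22/2 = 21, R_n = min(1.2×21×6×450, 2.4×20×6×450) = 68.04 kN/bolt; interior L_c = 70 − 22 = 48, R_n = 129.6 kN/bolt. φR_n = 0.75 × (2×68.04 + 2×129.6) = 296.5 kN.
Tension yield (gross): A_g = 196×6 = 1176 mm². φR_n = 0.90 × 345 × 1176 = 365.1 kN.
Governing: min(884.0, 296.5, 365.1) = 296.5 kN → bearing.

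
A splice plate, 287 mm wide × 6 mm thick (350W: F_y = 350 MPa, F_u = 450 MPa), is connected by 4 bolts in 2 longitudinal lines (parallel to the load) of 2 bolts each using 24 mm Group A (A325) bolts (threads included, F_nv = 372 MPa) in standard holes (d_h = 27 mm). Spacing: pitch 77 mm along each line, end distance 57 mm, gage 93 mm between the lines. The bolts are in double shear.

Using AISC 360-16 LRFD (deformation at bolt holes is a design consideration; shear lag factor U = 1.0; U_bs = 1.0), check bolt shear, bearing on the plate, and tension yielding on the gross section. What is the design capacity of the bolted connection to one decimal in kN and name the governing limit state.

Bolt shear: A_b = π(24)²/4 = 452.39 mm². φR_n = 0.75 × 372 × 452.39 × 4 × 2 = 1009.7 kN.
Bearing (6 mm plate, F_u = 450 MPa): end bolts L_c = 57 − 27/2 = 43.5, R_n = min(1.2×43.5×6×450, 2.4×24×6×450) = 140.94 kN/bolt; interior L_c = 77 − 27 = 50, R_n = 155.52 kN/bolt. φR_n = 0.75 × (2×140.94 + 2×155.52) = 444.7 kN.
Tension yield (gross): A_g = 287×6 = 1722 mm². φR_n = 0.90 × 350 × 1722 = 542.4 kN.
Governing: min(1009.7, 444.7, 542.4) = 444.7 kN → bearing.

444.7 kN (bearing governs)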